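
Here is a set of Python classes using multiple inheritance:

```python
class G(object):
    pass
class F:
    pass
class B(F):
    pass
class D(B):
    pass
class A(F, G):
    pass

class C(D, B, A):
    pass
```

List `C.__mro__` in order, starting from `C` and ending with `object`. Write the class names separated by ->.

C -> D -> B -> A -> F -> G -> object

L[C] = C + merge(L[D], L[B], L[A], [D B A])
  take D:  [D B F object] + [B F object] + [A F G object] + [D B A]
  take B:  [B F object] + [B F object] + [A F G object] + [B A]
  take A:  [F object] + [F object] + [A F G object] + [A]
  take F:  [F object] + [F object] + [F G object]
  take G:  [object] + [object] + [G object]
  take object:  [object] + [object] + [object]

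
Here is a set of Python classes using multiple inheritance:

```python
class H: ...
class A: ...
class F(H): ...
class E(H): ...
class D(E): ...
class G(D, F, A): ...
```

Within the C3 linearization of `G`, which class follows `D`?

E

L[G] = G + merge(L[D], L[F], L[A], [D F A])
  take D:  [D E H object] + [F H object] + [A object] + [D F A]
  take E:  [E H object] + [F H object] + [A object] + [F A]
  take F:  [H object] + [F H object] + [A object] + [F A]
  take H:  [H object] + [H object] + [A object] + [A]
  take A:  [object] + [object] + [A object] + [A]
  take object:  [object] + [object] + [object]
MRO: G D E F H A object
D is at position 1; next is E.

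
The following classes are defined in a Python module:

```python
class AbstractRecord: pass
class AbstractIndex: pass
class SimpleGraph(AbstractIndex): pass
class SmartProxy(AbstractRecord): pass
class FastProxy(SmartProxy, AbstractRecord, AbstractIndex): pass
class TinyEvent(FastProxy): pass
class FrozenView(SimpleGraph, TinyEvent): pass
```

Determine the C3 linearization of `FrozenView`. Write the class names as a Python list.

[FrozenView, SimpleGraph, TinyEvent, FastProxy, SmartProxy, AbstractRecord, AbstractIndex, object]

L[FrozenView] = FrozenView + merge(L[SimpleGraph], L[TinyEvent], [SimpleGraph TinyEvent])
  take SimpleGraph:  [SimpleGraph AbstractIndex object] + [TinyEvent FastProxy SmartProxy AbstractRecord AbstractIndex object] + [SimpleGraph TinyEvent]
  take TinyEvent:  [AbstractIndex object] + [TinyEvent FastProxy SmartProxy AbstractRecord AbstractIndex object] + [TinyEvent]
  take FastProxy:  [AbstractIndex object] + [FastProxy SmartProxy AbstractRecord AbstractIndex object]
  take SmartProxy:  [AbstractIndex object] + [SmartProxy AbstractRecord AbstractIndex object]
  take AbstractRecord:  [AbstractIndex object] + [AbstractRecord AbstractIndex object]
  take AbstractIndex:  [AbstractIndex object] + [AbstractIndex object]
  take object:  [object] + [object]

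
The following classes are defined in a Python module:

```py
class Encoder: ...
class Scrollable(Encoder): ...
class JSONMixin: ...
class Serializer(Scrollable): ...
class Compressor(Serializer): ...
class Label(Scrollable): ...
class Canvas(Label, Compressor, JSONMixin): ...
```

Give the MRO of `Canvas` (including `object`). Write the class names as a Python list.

L[Canvas] = Canvas + merge(L[Label], L[Compressor], L[JSONMixin], [Label Compressor JSONMixin])
  take Label:  [Label Scrollable Encoder object] + [Compressor Serializer Scrollable Encoder object] + [JSONMixin object] + [Label Compressor JSONMixin]
  take Compressor:  [Scrollable Encoder object] + [Compressor Serializer Scrollable Encoder object] + [JSONMixin object] + [Compressor JSONMixin]
  take Serializer:  [Scrollable Encoder object] + [Serializer Scrollable Encoder object] + [JSONMixin object] + [JSONMixin]
  take Scrollable:  [Scrollable Encoder object] + [Scrollable Encoder object] + [JSONMixin object] + [JSONMixin]
  take Encoder:  [Encoder object] + [Encoder object] + [JSONMixin object] + [JSONMixin]
  take JSONMixin:  [object] + [object] + [JSONMixin object] + [JSONMixin]
  take object:  [object] + [object] + [object]

[Canvas, Label, Compressor, Serializer, Scrollable, Encoder, JSONMixin, object]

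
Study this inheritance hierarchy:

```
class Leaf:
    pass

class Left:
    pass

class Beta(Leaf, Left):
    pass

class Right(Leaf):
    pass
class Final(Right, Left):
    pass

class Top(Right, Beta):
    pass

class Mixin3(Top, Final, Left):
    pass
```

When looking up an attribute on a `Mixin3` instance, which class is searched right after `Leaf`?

Left

L[Mixin3] = Mixin3 + merge(L[Top], L[Final], L[Left], [Top Final Left])
  take Top:  [Top Right Beta Leaf Left object] + [Final Right Leaf Left object] + [Left object] + [Top Final Left]
  take Final:  [Right Beta Leaf Left object] + [Final Right Leaf Left object] + [Left object] + [Final Left]
  take Right:  [Right Beta Leaf Left object] + [Right Leaf Left object] + [Left object] + [Left]
  take Beta:  [Beta Leaf Left object] + [Leaf Left object] + [Left object] + [Left]
  take Leaf:  [Leaf Left object] + [Leaf Left object] + [Left object] + [Left]
  take Left:  [Left object] + [Left object] + [Left object] + [Left]
  take object:  [object] + [object] + [object]
MRO: Mixin3 Top Final Right Beta Leaf Left object
Leaf is at position 5; next is Left.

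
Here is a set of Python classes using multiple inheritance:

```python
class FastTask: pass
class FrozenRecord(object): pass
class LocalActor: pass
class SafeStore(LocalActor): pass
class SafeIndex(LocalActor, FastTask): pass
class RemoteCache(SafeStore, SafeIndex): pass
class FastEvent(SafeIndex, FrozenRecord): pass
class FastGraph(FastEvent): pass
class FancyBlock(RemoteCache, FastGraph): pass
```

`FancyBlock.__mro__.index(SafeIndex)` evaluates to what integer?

5

L[FancyBlock] = FancyBlock + merge(L[RemoteCache], L[FastGraph], [RemoteCache FastGraph])
  take RemoteCache:  [RemoteCache SafeStore SafeIndex LocalActor FastTask object] + [FastGraph FastEvent SafeIndex LocalActor FastTask FrozenRecord object] + [RemoteCache FastGraph]
  take SafeStore:  [SafeStore SafeIndex LocalActor FastTask object] + [FastGraph FastEvent SafeIndex LocalActor FastTask FrozenRecord object] + [FastGraph]
  take FastGraph:  [SafeIndex LocalActor FastTask object] + [FastGraph FastEvent SafeIndex LocalActor FastTask FrozenRecord object] + [FastGraph]
  take FastEvent:  [SafeIndex LocalActor FastTask object] + [FastEvent SafeIndex LocalActor FastTask FrozenRecord object]
  take SafeIndex:  [SafeIndex LocalActor FastTask object] + [SafeIndex LocalActor FastTask FrozenRecord object]
  take LocalActor:  [LocalActor FastTask object] + [LocalActor FastTask FrozenRecord object]
  take FastTask:  [FastTask object] + [FastTask FrozenRecord object]
  take FrozenRecord:  [object] + [FrozenRecord object]
  take object:  [object] + [object]
MRO: FancyBlock RemoteCache SafeStore FastGraph FastEvent SafeIndex LocalActor FastTask FrozenRecord object
SafeIndex sits at index 5.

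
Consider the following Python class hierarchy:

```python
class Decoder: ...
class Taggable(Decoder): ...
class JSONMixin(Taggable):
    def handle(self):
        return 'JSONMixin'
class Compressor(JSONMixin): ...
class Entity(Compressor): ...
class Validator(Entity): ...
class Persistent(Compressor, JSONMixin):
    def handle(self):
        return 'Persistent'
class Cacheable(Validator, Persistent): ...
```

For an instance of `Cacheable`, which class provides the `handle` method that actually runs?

Persistent

L[Cacheable] = Cacheable + merge(L[Validator], L[Persistent], [Validator Persistent])
  take Validator:  [Validator Entity Compressor JSONMixin Taggable Decoder object] + [Persistent Compressor JSONMixin Taggable Decoder object] + [Validator Persistent]
  take Entity:  [Entity Compressor JSONMixin Taggable Decoder object] + [Persistent Compressor JSONMixin Taggable Decoder object] + [Persistent]
  take Persistent:  [Compressor JSONMixin Taggable Decoder object] + [Persistent Compressor JSONMixin Taggable Decoder object] + [Persistent]
  take Compressor:  [Compressor JSONMixin Taggable Decoder object] + [Compressor JSONMixin Taggable Decoder object]
  take JSONMixin:  [JSONMixin Taggable Decoder object] + [JSONMixin Taggable Decoder object]
  take Taggable:  [Taggable Decoder object] + [Taggable Decoder object]
  take Decoder:  [Decoder object] + [Decoder object]
  take object:  [object] + [object]
MRO: Cacheable Validator Entity Persistent Compressor JSONMixin Taggable Decoder object
handle is defined in: JSONMixin, Persistent. First along the MRO is Persistent.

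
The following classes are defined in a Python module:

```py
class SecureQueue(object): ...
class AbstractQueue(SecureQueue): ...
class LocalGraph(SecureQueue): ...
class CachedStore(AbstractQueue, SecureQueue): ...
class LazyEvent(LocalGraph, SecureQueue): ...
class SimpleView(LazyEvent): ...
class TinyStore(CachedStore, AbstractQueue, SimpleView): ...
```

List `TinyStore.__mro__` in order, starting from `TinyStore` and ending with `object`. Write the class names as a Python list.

[TinyStore, CachedStore, AbstractQueue, SimpleView, LazyEvent, LocalGraph, SecureQueue, object]

L[TinyStore] = TinyStore + merge(L[CachedStore], L[AbstractQueue], L[SimpleView], [CachedStore AbstractQueue SimpleView])
  take CachedStore:  [CachedStore AbstractQueue SecureQueue object] + [AbstractQueue SecureQueue object] + [SimpleView LazyEvent LocalGraph SecureQueue object] + [CachedStore AbstractQueue SimpleView]
  take AbstractQueue:  [AbstractQueue SecureQueue object] + [AbstractQueue SecureQueue object] + [SimpleView LazyEvent LocalGraph SecureQueue object] + [AbstractQueue SimpleView]
  take SimpleView:  [SecureQueue object] + [SecureQueue object] + [SimpleView LazyEvent LocalGraph SecureQueue object] + [SimpleView]
  take LazyEvent:  [SecureQueue object] + [SecureQueue object] + [LazyEvent LocalGraph SecureQueue object]
  take LocalGraph:  [SecureQueue object] + [SecureQueue object] + [LocalGraph SecureQueue object]
  take SecureQueue:  [SecureQueue object] + [SecureQueue object] + [SecureQueue object]
  take object:  [object] + [object] + [object]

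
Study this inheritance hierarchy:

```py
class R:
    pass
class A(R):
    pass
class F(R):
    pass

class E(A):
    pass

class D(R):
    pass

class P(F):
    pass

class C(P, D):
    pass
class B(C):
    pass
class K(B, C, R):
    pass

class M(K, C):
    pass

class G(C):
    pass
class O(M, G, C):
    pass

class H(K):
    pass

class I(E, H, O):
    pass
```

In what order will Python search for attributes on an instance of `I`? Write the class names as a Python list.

[I, E, A, H, O, M, K, B, G, C, P, F, D, R, object]

L[I] = I + merge(L[E], L[H], L[O], [E H O])
  take E:  [E A R object] + [H K B C P F D R object] + [O M K B G C P F D R object] + [E H O]
  take A:  [A R object] + [H K B C P F D R object] + [O M K B G C P F D R object] + [H O]
  take H:  [R object] + [H K B C P F D R object] + [O M K B G C P F D R object] + [H O]
  take O:  [R object] + [K B C P F D R object] + [O M K B G C P F D R object] + [O]
  take M:  [R object] + [K B C P F D R object] + [M K B G C P F D R object]
  take K:  [R object] + [K B C P F D R object] + [K B G C P F D R object]
  take B:  [R object] + [B C P F D R object] + [B G C P F D R object]
  take G:  [R object] + [C P F D R object] + [G C P F D R object]
  take C:  [R object] + [C P F D R object] + [C P F D R object]
  take P:  [R object] + [P F D R object] + [P F D R object]
  take F:  [R object] + [F D R object] + [F D R object]
  take D:  [R object] + [D R object] + [D R object]
  take R:  [R object] + [R object] + [R object]
  take object:  [object] + [object] + [object]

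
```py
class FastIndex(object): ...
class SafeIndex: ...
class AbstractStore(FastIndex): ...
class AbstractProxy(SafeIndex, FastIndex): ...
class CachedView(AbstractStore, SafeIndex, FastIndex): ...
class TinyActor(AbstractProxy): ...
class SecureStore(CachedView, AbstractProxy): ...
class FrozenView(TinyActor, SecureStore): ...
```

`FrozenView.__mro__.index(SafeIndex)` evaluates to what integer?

6

L[FrozenView] = FrozenView + merge(L[TinyActor], L[SecureStore], [TinyActor SecureStore])
  take TinyActor:  [TinyActor AbstractProxy SafeIndex FastIndex object] + [SecureStore CachedView AbstractStore AbstractProxy SafeIndex FastIndex object] + [TinyActor SecureStore]
  take SecureStore:  [AbstractProxy SafeIndex FastIndex object] + [SecureStore CachedView AbstractStore AbstractProxy SafeIndex FastIndex object] + [SecureStore]
  take CachedView:  [AbstractProxy SafeIndex FastIndex object] + [CachedView AbstractStore AbstractProxy SafeIndex FastIndex object]
  take AbstractStore:  [AbstractProxy SafeIndex FastIndex object] + [AbstractStore AbstractProxy SafeIndex FastIndex object]
  take AbstractProxy:  [AbstractProxy SafeIndex FastIndex object] + [AbstractProxy SafeIndex FastIndex object]
  take SafeIndex:  [SafeIndex FastIndex object] + [SafeIndex FastIndex object]
  take FastIndex:  [FastIndex object] + [FastIndex object]
  take object:  [object] + [object]
MRO: FrozenView TinyActor SecureStore CachedView AbstractStore AbstractProxy SafeIndex FastIndex object
SafeIndex sits at index 6.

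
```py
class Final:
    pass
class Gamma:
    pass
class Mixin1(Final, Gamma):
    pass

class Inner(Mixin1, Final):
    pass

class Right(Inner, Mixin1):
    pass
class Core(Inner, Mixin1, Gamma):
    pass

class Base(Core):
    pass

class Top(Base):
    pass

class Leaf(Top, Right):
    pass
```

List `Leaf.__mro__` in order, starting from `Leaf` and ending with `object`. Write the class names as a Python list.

[Leaf, Top, Base, Core, Right, Inner, Mixin1, Final, Gamma, object]

L[Leaf] = Leaf + merge(L[Top], L[Right], [Top Right])
  take Top:  [Top Base Core Inner Mixin1 Final Gamma object] + [Right Inner Mixin1 Final Gamma object] + [Top Right]
  take Base:  [Base Core Inner Mixin1 Final Gamma object] + [Right Inner Mixin1 Final Gamma object] + [Right]
  take Core:  [Core Inner Mixin1 Final Gamma object] + [Right Inner Mixin1 Final Gamma object] + [Right]
  take Right:  [Inner Mixin1 Final Gamma object] + [Right Inner Mixin1 Final Gamma object] + [Right]
  take Inner:  [Inner Mixin1 Final Gamma object] + [Inner Mixin1 Final Gamma object]
  take Mixin1:  [Mixin1 Final Gamma object] + [Mixin1 Final Gamma object]
  take Final:  [Final Gamma object] + [Final Gamma object]
  take Gamma:  [Gamma object] + [Gamma object]
  take object:  [object] + [object]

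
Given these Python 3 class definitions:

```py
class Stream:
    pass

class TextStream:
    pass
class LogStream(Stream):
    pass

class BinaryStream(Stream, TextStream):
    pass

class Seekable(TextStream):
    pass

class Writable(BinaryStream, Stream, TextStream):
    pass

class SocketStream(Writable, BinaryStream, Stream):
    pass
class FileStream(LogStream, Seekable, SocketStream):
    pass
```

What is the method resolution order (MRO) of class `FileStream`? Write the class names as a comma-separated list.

FileStream, LogStream, Seekable, SocketStream, Writable, BinaryStream, Stream, TextStream, object

L[FileStream] = FileStream + merge(L[LogStream], L[Seekable], L[SocketStream], [LogStream Seekable SocketStream])
  take LogStream:  [LogStream Stream object] + [Seekable TextStream object] + [SocketStream Writable BinaryStream Stream TextStream object] + [LogStream Seekable SocketStream]
  take Seekable:  [Stream object] + [Seekable TextStream object] + [SocketStream Writable BinaryStream Stream TextStream object] + [Seekable SocketStream]
  take SocketStream:  [Stream object] + [TextStream object] + [SocketStream Writable BinaryStream Stream TextStream object] + [SocketStream]
  take Writable:  [Stream object] + [TextStream object] + [Writable BinaryStream Stream TextStream object]
  take BinaryStream:  [Stream object] + [TextStream object] + [BinaryStream Stream TextStream object]
  take Stream:  [Stream object] + [TextStream object] + [Stream TextStream object]
  take TextStream:  [object] + [TextStream object] + [TextStream object]
  take object:  [object] + [object] + [object]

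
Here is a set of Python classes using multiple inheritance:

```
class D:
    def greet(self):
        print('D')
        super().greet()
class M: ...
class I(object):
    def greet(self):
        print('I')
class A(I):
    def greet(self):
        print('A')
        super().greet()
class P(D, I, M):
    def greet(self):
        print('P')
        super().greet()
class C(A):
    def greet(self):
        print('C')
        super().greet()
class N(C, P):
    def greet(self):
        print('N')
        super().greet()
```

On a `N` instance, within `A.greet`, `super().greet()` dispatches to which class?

L[N] = N + merge(L[C], L[P], [C P])
  take C:  [C A I object] + [P D I M object] + [C P]
  take A:  [A I object] + [P D I M object] + [P]
  take P:  [I object] + [P D I M object] + [P]
  take D:  [I object] + [D I M object]
  take I:  [I object] + [I M object]
  take M:  [object] + [M object]
  take object:  [object] + [object]
MRO: N C A P D I M object
super() in A.greet on a N instance goes to the class after A in N's MRO: P.

P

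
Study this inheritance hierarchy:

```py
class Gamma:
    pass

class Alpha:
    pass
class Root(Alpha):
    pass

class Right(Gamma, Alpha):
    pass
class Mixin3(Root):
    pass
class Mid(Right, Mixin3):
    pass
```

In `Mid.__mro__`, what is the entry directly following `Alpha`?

L[Mid] = Mid + merge(L[Right], L[Mixin3], [Right Mixin3])
  take Right:  [Right Gamma Alpha object] + [Mixin3 Root Alpha object] + [Right Mixin3]
  take Gamma:  [Gamma Alpha object] + [Mixin3 Root Alpha object] + [Mixin3]
  take Mixin3:  [Alpha object] + [Mixin3 Root Alpha object] + [Mixin3]
  take Root:  [Alpha object] + [Root Alpha object]
  take Alpha:  [Alpha object] + [Alpha object]
  take object:  [object] + [object]
MRO: Mid Right Gamma Mixin3 Root Alpha object
Alpha is at position 5; next is object.

object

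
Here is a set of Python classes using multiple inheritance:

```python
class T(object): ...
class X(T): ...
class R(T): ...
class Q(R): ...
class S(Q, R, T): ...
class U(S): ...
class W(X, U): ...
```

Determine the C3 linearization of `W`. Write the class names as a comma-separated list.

W, X, U, S, Q, R, T, object

L[W] = W + merge(L[X], L[U], [X U])
  take X:  [X T object] + [U S Q R T object] + [X U]
  take U:  [T object] + [U S Q R T object] + [U]
  take S:  [T object] + [S Q R T object]
  take Q:  [T object] + [Q R T object]
  take R:  [T object] + [R T object]
  take T:  [T object] + [T object]
  take object:  [object] + [object]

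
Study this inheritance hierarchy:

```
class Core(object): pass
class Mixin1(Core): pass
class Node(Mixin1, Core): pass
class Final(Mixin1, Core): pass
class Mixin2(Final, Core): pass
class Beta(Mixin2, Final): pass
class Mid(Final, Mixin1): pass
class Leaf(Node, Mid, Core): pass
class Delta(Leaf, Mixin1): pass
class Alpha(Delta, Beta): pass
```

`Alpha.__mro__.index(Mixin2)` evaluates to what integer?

L[Alpha] = Alpha + merge(L[Delta], L[Beta], [Delta Beta])
  take Delta:  [Delta Leaf Node Mid Final Mixin1 Core object] + [Beta Mixin2 Final Mixin1 Core object] + [Delta Beta]
  take Leaf:  [Leaf Node Mid Final Mixin1 Core object] + [Beta Mixin2 Final Mixin1 Core object] + [Beta]
  take Node:  [Node Mid Final Mixin1 Core object] + [Beta Mixin2 Final Mixin1 Core object] + [Beta]
  take Mid:  [Mid Final Mixin1 Core object] + [Beta Mixin2 Final Mixin1 Core object] + [Beta]
  take Beta:  [Final Mixin1 Core object] + [Beta Mixin2 Final Mixin1 Core object] + [Beta]
  take Mixin2:  [Final Mixin1 Core object] + [Mixin2 Final Mixin1 Core object]
  take Final:  [Final Mixin1 Core object] + [Final Mixin1 Core object]
  take Mixin1:  [Mixin1 Core object] + [Mixin1 Core object]
  take Core:  [Core object] + [Core object]
  take object:  [object] + [object]
MRO: Alpha Delta Leaf Node Mid Beta Mixin2 Final Mixin1 Core object
Mixin2 sits at index 6.

6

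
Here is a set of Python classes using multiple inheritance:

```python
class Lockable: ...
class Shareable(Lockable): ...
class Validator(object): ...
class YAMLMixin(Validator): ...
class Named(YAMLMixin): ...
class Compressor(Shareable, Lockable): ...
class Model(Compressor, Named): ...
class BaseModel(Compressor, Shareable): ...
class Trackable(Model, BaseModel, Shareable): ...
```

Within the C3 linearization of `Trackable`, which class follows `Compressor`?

L[Trackable] = Trackable + merge(L[Model], L[BaseModel], L[Shareable], [Model BaseModel Shareable])
  take Model:  [Model Compressor Shareable Lockable Named YAMLMixin Validator object] + [BaseModel Compressor Shareable Lockable object] + [Shareable Lockable object] + [Model BaseModel Shareable]
  take BaseModel:  [Compressor Shareable Lockable Named YAMLMixin Validator object] + [BaseModel Compressor Shareable Lockable object] + [Shareable Lockable object] + [BaseModel Shareable]
  take Compressor:  [Compressor Shareable Lockable Named YAMLMixin Validator object] + [Compressor Shareable Lockable object] + [Shareable Lockable object] + [Shareable]
  take Shareable:  [Shareable Lockable Named YAMLMixin Validator object] + [Shareable Lockable object] + [Shareable Lockable object] + [Shareable]
  take Lockable:  [Lockable Named YAMLMixin Validator object] + [Lockable object] + [Lockable object]
  take Named:  [Named YAMLMixin Validator object] + [object] + [object]
  take YAMLMixin:  [YAMLMixin Validator object] + [object] + [object]
  take Validator:  [Validator object] + [object] + [object]
  take object:  [object] + [object] + [object]
MRO: Trackable Model BaseModel Compressor Shareable Lockable Named YAMLMixin Validator object
Compressor is at position 3; next is Shareable.

Shareable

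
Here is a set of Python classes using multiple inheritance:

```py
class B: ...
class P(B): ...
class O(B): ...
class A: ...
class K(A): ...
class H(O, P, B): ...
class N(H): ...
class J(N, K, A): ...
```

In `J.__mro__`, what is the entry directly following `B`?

K

L[J] = J + merge(L[N], L[K], L[A], [N K A])
  take N:  [N H O P B object] + [K A object] + [A object] + [N K A]
  take H:  [H O P B object] + [K A object] + [A object] + [K A]
  take O:  [O P B object] + [K A object] + [A object] + [K A]
  take P:  [P B object] + [K A object] + [A object] + [K A]
  take B:  [B object] + [K A object] + [A object] + [K A]
  take K:  [object] + [K A object] + [A object] + [K A]
  take A:  [object] + [A object] + [A object] + [A]
  take object:  [object] + [object] + [object]
MRO: J N H O P B K A object
B is at position 5; next is K.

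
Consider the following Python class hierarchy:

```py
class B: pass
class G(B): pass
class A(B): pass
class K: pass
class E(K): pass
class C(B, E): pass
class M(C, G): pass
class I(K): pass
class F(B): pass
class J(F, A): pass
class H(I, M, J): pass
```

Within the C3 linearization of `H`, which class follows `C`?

G

L[H] = H + merge(L[I], L[M], L[J], [I M J])
  take I:  [I K object] + [M C G B E K object] + [J F A B object] + [I M J]
  take M:  [K object] + [M C G B E K object] + [J F A B object] + [M J]
  take C:  [K object] + [C G B E K object] + [J F A B object] + [J]
  take G:  [K object] + [G B E K object] + [J F A B object] + [J]
  take J:  [K object] + [B E K object] + [J F A B object] + [J]
  take F:  [K object] + [B E K object] + [F A B object]
  take A:  [K object] + [B E K object] + [A B object]
  take B:  [K object] + [B E K object] + [B object]
  take E:  [K object] + [E K object] + [object]
  take K:  [K object] + [K object] + [object]
  take object:  [object] + [object] + [object]
MRO: H I M C G J F A B E K object
C is at position 3; next is G.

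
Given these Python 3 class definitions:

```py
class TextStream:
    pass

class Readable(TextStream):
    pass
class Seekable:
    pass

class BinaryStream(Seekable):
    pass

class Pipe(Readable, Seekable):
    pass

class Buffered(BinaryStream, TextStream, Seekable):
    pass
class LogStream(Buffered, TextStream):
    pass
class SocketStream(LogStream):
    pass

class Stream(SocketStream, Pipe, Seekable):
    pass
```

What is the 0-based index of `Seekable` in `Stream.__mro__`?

8

L[Stream] = Stream + merge(L[SocketStream], L[Pipe], L[Seekable], [SocketStream Pipe Seekable])
  take SocketStream:  [SocketStream LogStream Buffered BinaryStream TextStream Seekable object] + [Pipe Readable TextStream Seekable object] + [Seekable object] + [SocketStream Pipe Seekable]
  take LogStream:  [LogStream Buffered BinaryStream TextStream Seekable object] + [Pipe Readable TextStream Seekable object] + [Seekable object] + [Pipe Seekable]
  take Buffered:  [Buffered BinaryStream TextStream Seekable object] + [Pipe Readable TextStream Seekable object] + [Seekable object] + [Pipe Seekable]
  take BinaryStream:  [BinaryStream TextStream Seekable object] + [Pipe Readable TextStream Seekable object] + [Seekable object] + [Pipe Seekable]
  take Pipe:  [TextStream Seekable object] + [Pipe Readable TextStream Seekable object] + [Seekable object] + [Pipe Seekable]
  take Readable:  [TextStream Seekable object] + [Readable TextStream Seekable object] + [Seekable object] + [Seekable]
  take TextStream:  [TextStream Seekable object] + [TextStream Seekable object] + [Seekable object] + [Seekable]
  take Seekable:  [Seekable object] + [Seekable object] + [Seekable object] + [Seekable]
  take object:  [object] + [object] + [object]
MRO: Stream SocketStream LogStream Buffered BinaryStream Pipe Readable TextStream Seekable object
Seekable sits at index 8.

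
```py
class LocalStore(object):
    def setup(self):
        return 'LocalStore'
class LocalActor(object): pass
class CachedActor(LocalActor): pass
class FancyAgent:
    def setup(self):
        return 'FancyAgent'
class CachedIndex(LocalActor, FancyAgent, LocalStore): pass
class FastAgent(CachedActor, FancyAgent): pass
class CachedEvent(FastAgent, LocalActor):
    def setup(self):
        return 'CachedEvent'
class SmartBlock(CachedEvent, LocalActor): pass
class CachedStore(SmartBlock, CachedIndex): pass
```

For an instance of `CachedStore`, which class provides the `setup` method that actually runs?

CachedEvent

L[CachedStore] = CachedStore + merge(L[SmartBlock], L[CachedIndex], [SmartBlock CachedIndex])
  take SmartBlock:  [SmartBlock CachedEvent FastAgent CachedActor LocalActor FancyAgent object] + [CachedIndex LocalActor FancyAgent LocalStore object] + [SmartBlock CachedIndex]
  take CachedEvent:  [CachedEvent FastAgent CachedActor LocalActor FancyAgent object] + [CachedIndex LocalActor FancyAgent LocalStore object] + [CachedIndex]
  take FastAgent:  [FastAgent CachedActor LocalActor FancyAgent object] + [CachedIndex LocalActor FancyAgent LocalStore object] + [CachedIndex]
  take CachedActor:  [CachedActor LocalActor FancyAgent object] + [CachedIndex LocalActor FancyAgent LocalStore object] + [CachedIndex]
  take CachedIndex:  [LocalActor FancyAgent object] + [CachedIndex LocalActor FancyAgent LocalStore object] + [CachedIndex]
  take LocalActor:  [LocalActor FancyAgent object] + [LocalActor FancyAgent LocalStore object]
  take FancyAgent:  [FancyAgent object] + [FancyAgent LocalStore object]
  take LocalStore:  [object] + [LocalStore object]
  take object:  [object] + [object]
MRO: CachedStore SmartBlock CachedEvent FastAgent CachedActor CachedIndex LocalActor FancyAgent LocalStore object
setup is defined in: CachedEvent, FancyAgent, LocalStore. First along the MRO is CachedEvent.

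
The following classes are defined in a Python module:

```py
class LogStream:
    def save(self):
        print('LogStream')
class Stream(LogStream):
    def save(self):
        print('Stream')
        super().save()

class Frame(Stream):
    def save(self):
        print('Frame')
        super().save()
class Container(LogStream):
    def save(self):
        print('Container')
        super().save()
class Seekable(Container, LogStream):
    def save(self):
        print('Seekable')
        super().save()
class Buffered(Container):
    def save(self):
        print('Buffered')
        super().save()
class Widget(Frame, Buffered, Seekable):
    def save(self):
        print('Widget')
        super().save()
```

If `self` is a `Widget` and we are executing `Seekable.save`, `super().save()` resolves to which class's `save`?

Container

L[Widget] = Widget + merge(L[Frame], L[Buffered], L[Seekable], [Frame Buffered Seekable])
  take Frame:  [Frame Stream LogStream object] + [Buffered Container LogStream object] + [Seekable Container LogStream object] + [Frame Buffered Seekable]
  take Stream:  [Stream LogStream object] + [Buffered Container LogStream object] + [Seekable Container LogStream object] + [Buffered Seekable]
  take Buffered:  [LogStream object] + [Buffered Container LogStream object] + [Seekable Container LogStream object] + [Buffered Seekable]
  take Seekable:  [LogStream object] + [Container LogStream object] + [Seekable Container LogStream object] + [Seekable]
  take Container:  [LogStream object] + [Container LogStream object] + [Container LogStream object]
  take LogStream:  [LogStream object] + [LogStream object] + [LogStream object]
  take object:  [object] + [object] + [object]
MRO: Widget Frame Stream Buffered Seekable Container LogStream object
super() in Seekable.save on a Widget instance goes to the class after Seekable in Widget's MRO: Container.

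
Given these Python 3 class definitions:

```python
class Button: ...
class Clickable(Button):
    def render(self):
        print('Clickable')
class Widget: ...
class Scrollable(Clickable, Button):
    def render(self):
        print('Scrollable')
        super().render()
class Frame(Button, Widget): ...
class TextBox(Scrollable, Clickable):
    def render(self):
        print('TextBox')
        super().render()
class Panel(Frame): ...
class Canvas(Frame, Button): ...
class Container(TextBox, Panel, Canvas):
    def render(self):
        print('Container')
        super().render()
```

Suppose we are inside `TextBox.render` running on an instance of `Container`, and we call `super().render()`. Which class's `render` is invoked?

Scrollable

L[Container] = Container + merge(L[TextBox], L[Panel], L[Canvas], [TextBox Panel Canvas])
  take TextBox:  [TextBox Scrollable Clickable Button object] + [Panel Frame Button Widget object] + [Canvas Frame Button Widget object] + [TextBox Panel Canvas]
  take Scrollable:  [Scrollable Clickable Button object] + [Panel Frame Button Widget object] + [Canvas Frame Button Widget object] + [Panel Canvas]
  take Clickable:  [Clickable Button object] + [Panel Frame Button Widget object] + [Canvas Frame Button Widget object] + [Panel Canvas]
  take Panel:  [Button object] + [Panel Frame Button Widget object] + [Canvas Frame Button Widget object] + [Panel Canvas]
  take Canvas:  [Button object] + [Frame Button Widget object] + [Canvas Frame Button Widget object] + [Canvas]
  take Frame:  [Button object] + [Frame Button Widget object] + [Frame Button Widget object]
  take Button:  [Button object] + [Button Widget object] + [Button Widget object]
  take Widget:  [object] + [Widget object] + [Widget object]
  take object:  [object] + [object] + [object]
MRO: Container TextBox Scrollable Clickable Panel Canvas Frame Button Widget object
super() in TextBox.render on a Container instance goes to the class after TextBox in Container's MRO: Scrollable.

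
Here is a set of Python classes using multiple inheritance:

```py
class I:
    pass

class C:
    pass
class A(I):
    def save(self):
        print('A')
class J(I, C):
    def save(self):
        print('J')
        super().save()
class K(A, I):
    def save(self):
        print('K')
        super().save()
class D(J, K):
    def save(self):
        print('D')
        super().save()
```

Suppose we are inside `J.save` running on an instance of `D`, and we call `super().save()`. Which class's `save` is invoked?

L[D] = D + merge(L[J], L[K], [J K])
  take J:  [J I C object] + [K A I object] + [J K]
  take K:  [I C object] + [K A I object] + [K]
  take A:  [I C object] + [A I object]
  take I:  [I C object] + [I object]
  take C:  [C object] + [object]
  take object:  [object] + [object]
MRO: D J K A I C object
super() in J.save on a D instance goes to the class after J in D's MRO: K.

K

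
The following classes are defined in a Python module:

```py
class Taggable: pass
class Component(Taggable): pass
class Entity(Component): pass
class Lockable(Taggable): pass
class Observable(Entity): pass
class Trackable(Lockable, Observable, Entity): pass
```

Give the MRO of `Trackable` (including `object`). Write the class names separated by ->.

Trackable -> Lockable -> Observable -> Entity -> Component -> Taggable -> object

L[Trackable] = Trackable + merge(L[Lockable], L[Observable], L[Entity], [Lockable Observable Entity])
  take Lockable:  [Lockable Taggable object] + [Observable Entity Component Taggable object] + [Entity Component Taggable object] + [Lockable Observable Entity]
  take Observable:  [Taggable object] + [Observable Entity Component Taggable object] + [Entity Component Taggable object] + [Observable Entity]
  take Entity:  [Taggable object] + [Entity Component Taggable object] + [Entity Component Taggable object] + [Entity]
  take Component:  [Taggable object] + [Component Taggable object] + [Component Taggable object]
  take Taggable:  [Taggable object] + [Taggable object] + [Taggable object]
  take object:  [object] + [object] + [object]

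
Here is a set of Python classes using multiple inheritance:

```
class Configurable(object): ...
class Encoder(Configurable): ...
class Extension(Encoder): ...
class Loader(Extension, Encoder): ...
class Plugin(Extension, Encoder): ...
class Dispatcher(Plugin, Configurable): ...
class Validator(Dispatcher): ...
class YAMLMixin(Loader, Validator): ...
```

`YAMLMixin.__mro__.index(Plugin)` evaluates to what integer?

L[YAMLMixin] = YAMLMixin + merge(L[Loader], L[Validator], [Loader Validator])
  take Loader:  [Loader Extension Encoder Configurable object] + [Validator Dispatcher Plugin Extension Encoder Configurable object] + [Loader Validator]
  take Validator:  [Extension Encoder Configurable object] + [Validator Dispatcher Plugin Extension Encoder Configurable object] + [Validator]
  take Dispatcher:  [Extension Encoder Configurable object] + [Dispatcher Plugin Extension Encoder Configurable object]
  take Plugin:  [Extension Encoder Configurable object] + [Plugin Extension Encoder Configurable object]
  take Extension:  [Extension Encoder Configurable object] + [Extension Encoder Configurable object]
  take Encoder:  [Encoder Configurable object] + [Encoder Configurable object]
  take Configurable:  [Configurable object] + [Configurable object]
  take object:  [object] + [object]
MRO: YAMLMixin Loader Validator Dispatcher Plugin Extension Encoder Configurable object
Plugin sits at index 4.

4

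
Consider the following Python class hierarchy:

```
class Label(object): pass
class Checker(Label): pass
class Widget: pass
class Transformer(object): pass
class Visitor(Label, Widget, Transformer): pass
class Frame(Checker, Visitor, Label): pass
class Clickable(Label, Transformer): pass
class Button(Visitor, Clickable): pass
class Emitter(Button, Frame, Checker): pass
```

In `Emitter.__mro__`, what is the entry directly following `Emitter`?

L[Emitter] = Emitter + merge(L[Button], L[Frame], L[Checker], [Button Frame Checker])
  take Button:  [Button Visitor Clickable Label Widget Transformer object] + [Frame Checker Visitor Label Widget Transformer object] + [Checker Label object] + [Button Frame Checker]
  take Frame:  [Visitor Clickable Label Widget Transformer object] + [Frame Checker Visitor Label Widget Transformer object] + [Checker Label object] + [Frame Checker]
  take Checker:  [Visitor Clickable Label Widget Transformer object] + [Checker Visitor Label Widget Transformer object] + [Checker Label object] + [Checker]
  take Visitor:  [Visitor Clickable Label Widget Transformer object] + [Visitor Label Widget Transformer object] + [Label object]
  take Clickable:  [Clickable Label Widget Transformer object] + [Label Widget Transformer object] + [Label object]
  take Label:  [Label Widget Transformer object] + [Label Widget Transformer object] + [Label object]
  take Widget:  [Widget Transformer object] + [Widget Transformer object] + [object]
  take Transformer:  [Transformer object] + [Transformer object] + [object]
  take object:  [object] + [object] + [object]
MRO: Emitter Button Frame Checker Visitor Clickable Label Widget Transformer object
Emitter is at position 0; next is Button.

Button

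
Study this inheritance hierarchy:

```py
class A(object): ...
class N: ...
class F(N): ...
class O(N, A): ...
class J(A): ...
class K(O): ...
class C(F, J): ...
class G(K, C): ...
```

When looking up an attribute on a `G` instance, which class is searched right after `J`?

A

L[G] = G + merge(L[K], L[C], [K C])
  take K:  [K O N A object] + [C F N J A object] + [K C]
  take O:  [O N A object] + [C F N J A object] + [C]
  take C:  [N A object] + [C F N J A object] + [C]
  take F:  [N A object] + [F N J A object]
  take N:  [N A object] + [N J A object]
  take J:  [A object] + [J A object]
  take A:  [A object] + [A object]
  take object:  [object] + [object]
MRO: G K O C F N J A object
J is at position 6; next is A.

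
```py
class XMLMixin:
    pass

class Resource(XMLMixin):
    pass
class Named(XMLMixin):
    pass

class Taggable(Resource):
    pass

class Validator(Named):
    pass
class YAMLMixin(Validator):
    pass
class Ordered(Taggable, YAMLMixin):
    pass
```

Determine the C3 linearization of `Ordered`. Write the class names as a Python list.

L[Ordered] = Ordered + merge(L[Taggable], L[YAMLMixin], [Taggable YAMLMixin])
  take Taggable:  [Taggable Resource XMLMixin object] + [YAMLMixin Validator Named XMLMixin object] + [Taggable YAMLMixin]
  take Resource:  [Resource XMLMixin object] + [YAMLMixin Validator Named XMLMixin object] + [YAMLMixin]
  take YAMLMixin:  [XMLMixin object] + [YAMLMixin Validator Named XMLMixin object] + [YAMLMixin]
  take Validator:  [XMLMixin object] + [Validator Named XMLMixin object]
  take Named:  [XMLMixin object] + [Named XMLMixin object]
  take XMLMixin:  [XMLMixin object] + [XMLMixin object]
  take object:  [object] + [object]

[Ordered, Taggable, Resource, YAMLMixin, Validator, Named, XMLMixin, object]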